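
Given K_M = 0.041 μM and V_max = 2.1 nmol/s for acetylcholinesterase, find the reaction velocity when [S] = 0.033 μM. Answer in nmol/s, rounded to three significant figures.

[S]/(Km+[S]) = 0.033/0.07400 = 0.4459, the fractional saturation.
v = 0.4459 × Vmax = 0.4459 × 2.1 = 0.936 nmol/s.

0.936 nmol/s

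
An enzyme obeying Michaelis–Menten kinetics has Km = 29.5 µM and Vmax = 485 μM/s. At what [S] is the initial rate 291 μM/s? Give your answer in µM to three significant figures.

The required fractional saturation is v/Vmax = 291/485 = 0.6000.
Then [S]/(Km+[S]) = 0.6000 ⇒ [S] = 29.5 × 0.6000/(1 − 0.6000) = 44.2 µM.

44.2 µM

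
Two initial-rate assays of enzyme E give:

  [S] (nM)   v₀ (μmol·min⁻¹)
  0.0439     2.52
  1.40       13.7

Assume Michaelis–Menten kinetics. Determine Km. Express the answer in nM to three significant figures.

In reciprocal form, 1/v = (Km/Vmax)·(1/[S]) + 1/Vmax. The two points give (1/[S], 1/v) = (22.78, 0.3968) and (0.7143, 0.07299).
Slope = (0.3968 − 0.07299)/(22.78 − 0.7143) = 0.01468; intercept = 0.3968 − 0.01468×22.78 = 0.06251.
Vmax = 1/intercept = 16.0 μmol·min⁻¹; Km = slope × Vmax = 0.01468 × 16.0 = 0.235 nM.

0.235 nM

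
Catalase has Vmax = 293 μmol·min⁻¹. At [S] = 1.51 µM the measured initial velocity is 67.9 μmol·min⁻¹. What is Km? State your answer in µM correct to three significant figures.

5.01 µM

From v = Vmax[S]/(Km+[S]), Km = [S](Vmax − v)/v.
Km = 1.51 × (293 − 67.9) / 67.9 = 339.9/67.9 = 5.01 µM.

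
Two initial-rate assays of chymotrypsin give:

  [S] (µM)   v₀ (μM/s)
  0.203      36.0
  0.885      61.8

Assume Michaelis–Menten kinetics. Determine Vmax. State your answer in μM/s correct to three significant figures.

From v = Vmax[S]/(Km+[S]), each point gives Vmax = v(Km+[S])/[S].
Equating: 36.0(Km+0.203)/0.203 = 61.8(Km+0.885)/0.885.
177.3·Km + 36.0 = 69.83·Km + 61.8, so (177.3 − 69.83)·Km = 61.8 − 36.0.
Km = 25.80/107.5 = 0.240 µM; then Vmax = 36.0(0.240+0.203)/0.203 = 78.6 μM/s.

78.6 μM/s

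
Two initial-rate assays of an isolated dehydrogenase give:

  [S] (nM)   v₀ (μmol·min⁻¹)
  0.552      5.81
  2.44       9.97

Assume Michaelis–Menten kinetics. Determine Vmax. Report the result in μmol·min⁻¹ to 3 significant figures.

In reciprocal form, 1/v = (Km/Vmax)·(1/[S]) + 1/Vmax. The two points give (1/[S], 1/v) = (1.812, 0.1721) and (0.4098, 0.1003).
Slope = (0.1721 − 0.1003)/(1.812 − 0.4098) = 0.05123; intercept = 0.1721 − 0.05123×1.812 = 0.07930.
Vmax = 1/intercept = 12.6 μmol·min⁻¹; Km = slope × Vmax = 0.05123 × 12.6 = 0.646 nM.

12.6 μmol·min⁻¹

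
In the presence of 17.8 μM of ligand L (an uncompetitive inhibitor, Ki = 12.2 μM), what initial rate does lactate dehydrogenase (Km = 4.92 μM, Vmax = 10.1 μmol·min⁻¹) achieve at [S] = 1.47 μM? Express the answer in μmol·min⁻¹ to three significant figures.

1.74 μmol·min⁻¹

With α = 1 + [I]/Ki = 1 + 17.8/12.2 = 2.459, the uncompetitive rate law is v = (Vmax/α)·[S] / (Km/α + [S]).
v = (10.1/2.459)×1.47 / (4.92/2.459 + 1.47) = 6.038/3.471 = 1.74 μmol·min⁻¹.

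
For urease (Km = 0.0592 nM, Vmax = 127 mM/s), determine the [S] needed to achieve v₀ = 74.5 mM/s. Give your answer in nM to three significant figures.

0.0840 nM

Rearranging v = Vmax[S]/(Km+[S]) gives [S] = Km·v/(Vmax − v).
[S] = 0.0592 × 74.5 / (127 − 74.5) = 4.410/52.50 = 0.0840 nM.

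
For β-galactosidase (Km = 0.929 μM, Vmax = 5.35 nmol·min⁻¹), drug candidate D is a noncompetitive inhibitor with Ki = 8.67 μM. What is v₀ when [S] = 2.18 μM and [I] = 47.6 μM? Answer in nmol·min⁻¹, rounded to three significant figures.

α = 1 + [I]/Ki = 1 + 47.6/8.67 = 6.490.
For a noncompetitive inhibitor, Vmax is reduced to Vmax/α while Km is unchanged: Km,app = 0.929 μM, Vmax,app = 0.824 nmol·min⁻¹.
v = Vmax,app·[S]/(Km,app + [S]) = 0.824 × 2.18/(0.929 + 2.18) = 0.578 nmol·min⁻¹.

0.578 nmol·min⁻¹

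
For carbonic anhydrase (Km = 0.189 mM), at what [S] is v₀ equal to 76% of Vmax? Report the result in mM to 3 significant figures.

v/Vmax = [S]/(Km+[S]) = 0.76, so [S] = Km·0.76/(1 − 0.76) = 0.189 × 3.167.
[S] = 0.598 mM.

0.598 mM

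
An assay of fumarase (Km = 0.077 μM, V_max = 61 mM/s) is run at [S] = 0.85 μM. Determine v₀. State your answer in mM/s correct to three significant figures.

v = Vmax·[S]/(Km + [S]) = 61 × 0.85 / (0.077 + 0.85)
  = 51.85 / 0.9270 = 55.9 mM/s.

55.9 mM/s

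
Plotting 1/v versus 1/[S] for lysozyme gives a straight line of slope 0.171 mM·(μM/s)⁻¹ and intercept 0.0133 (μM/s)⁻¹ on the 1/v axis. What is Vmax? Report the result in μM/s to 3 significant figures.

The y-intercept of a Lineweaver–Burk plot equals 1/Vmax, so Vmax = 1/0.0133 = 75.2 μM/s.

75.2 μM/s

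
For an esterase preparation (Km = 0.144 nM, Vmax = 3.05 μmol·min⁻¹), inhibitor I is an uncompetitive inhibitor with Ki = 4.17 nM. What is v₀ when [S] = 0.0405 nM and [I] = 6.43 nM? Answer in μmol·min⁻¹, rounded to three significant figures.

α = 1 + [I]/Ki = 1 + 6.43/4.17 = 2.542.
For an uncompetitive inhibitor, both parameters are divided by α, giving Vmax/α and Km/α: Km,app = 0.0566 nM, Vmax,app = 1.20 μmol·min⁻¹.
v = Vmax,app·[S]/(Km,app + [S]) = 1.20 × 0.0405/(0.0566 + 0.0405) = 0.500 μmol·min⁻¹.

0.500 μmol·min⁻¹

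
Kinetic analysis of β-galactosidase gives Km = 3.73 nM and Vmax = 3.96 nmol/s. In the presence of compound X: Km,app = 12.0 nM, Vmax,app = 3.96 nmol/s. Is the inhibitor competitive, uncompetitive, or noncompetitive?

competitive

Km increases (3.73 → 12.0 nM) while Vmax is unchanged — the hallmark of competitive inhibition.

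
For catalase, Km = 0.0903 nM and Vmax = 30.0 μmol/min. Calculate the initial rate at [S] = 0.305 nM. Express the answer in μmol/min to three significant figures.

23.1 μmol/min

v = Vmax·[S]/(Km + [S]) = 30.0 × 0.305 / (0.0903 + 0.305)
  = 9.150 / 0.3953 = 23.1 μmol/min.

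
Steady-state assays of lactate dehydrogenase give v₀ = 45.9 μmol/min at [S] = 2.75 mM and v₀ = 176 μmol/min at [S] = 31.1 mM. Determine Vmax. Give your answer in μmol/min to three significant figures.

243 μmol/min

In reciprocal form, 1/v = (Km/Vmax)·(1/[S]) + 1/Vmax. The two points give (1/[S], 1/v) = (0.3636, 0.02179) and (0.03215, 0.005682).
Slope = (0.02179 − 0.005682)/(0.3636 − 0.03215) = 0.04858; intercept = 0.02179 − 0.04858×0.3636 = 0.004120.
Vmax = 1/intercept = 243 μmol/min; Km = slope × Vmax = 0.04858 × 243 = 11.8 mM.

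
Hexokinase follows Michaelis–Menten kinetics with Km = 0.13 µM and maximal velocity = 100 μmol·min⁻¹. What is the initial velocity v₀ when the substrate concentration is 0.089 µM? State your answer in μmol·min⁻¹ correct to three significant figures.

40.6 μmol·min⁻¹

[S]/(Km+[S]) = 0.089/0.2190 = 0.4064, the fractional saturation.
v = 0.4064 × Vmax = 0.4064 × 100 = 40.6 μmol·min⁻¹.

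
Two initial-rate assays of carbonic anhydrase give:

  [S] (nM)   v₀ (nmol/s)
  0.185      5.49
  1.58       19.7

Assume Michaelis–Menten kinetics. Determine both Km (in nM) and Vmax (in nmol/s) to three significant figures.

From v = Vmax[S]/(Km+[S]), each point gives Vmax = v(Km+[S])/[S].
Equating: 5.49(Km+0.185)/0.185 = 19.7(Km+1.58)/1.58.
29.68·Km + 5.49 = 12.47·Km + 19.7, so (29.68 − 12.47)·Km = 19.7 − 5.49.
Km = 14.21/17.21 = 0.826 nM; then Vmax = 5.49(0.826+0.185)/0.185 = 30.0 nmol/s.

Km = 0.826 nM; Vmax = 30.0 nmol/s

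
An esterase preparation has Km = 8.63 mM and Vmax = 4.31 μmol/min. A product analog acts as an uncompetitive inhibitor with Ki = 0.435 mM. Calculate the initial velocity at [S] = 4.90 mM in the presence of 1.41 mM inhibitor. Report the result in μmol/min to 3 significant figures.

0.718 μmol/min

With α = 1 + [I]/Ki = 1 + 1.41/0.435 = 4.241, the uncompetitive rate law is v = (Vmax/α)·[S] / (Km/α + [S]).
v = (4.31/4.241)×4.90 / (8.63/4.241 + 4.90) = 4.979/6.935 = 0.718 μmol/min.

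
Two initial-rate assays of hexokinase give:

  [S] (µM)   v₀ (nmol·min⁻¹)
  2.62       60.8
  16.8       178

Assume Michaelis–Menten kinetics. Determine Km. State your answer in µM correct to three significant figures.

In reciprocal form, 1/v = (Km/Vmax)·(1/[S]) + 1/Vmax. The two points give (1/[S], 1/v) = (0.3817, 0.01645) and (0.05952, 0.005618).
Slope = (0.01645 − 0.005618)/(0.3817 − 0.05952) = 0.03362; intercept = 0.01645 − 0.03362×0.3817 = 0.003617.
Vmax = 1/intercept = 276 nmol·min⁻¹; Km = slope × Vmax = 0.03362 × 276 = 9.29 µM.

9.29 µM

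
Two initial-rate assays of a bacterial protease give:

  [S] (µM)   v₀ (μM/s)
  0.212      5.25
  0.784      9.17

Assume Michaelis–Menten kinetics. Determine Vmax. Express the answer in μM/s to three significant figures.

From v = Vmax[S]/(Km+[S]), each point gives Vmax = v(Km+[S])/[S].
Equating: 5.25(Km+0.212)/0.212 = 9.17(Km+0.784)/0.784.
24.76·Km + 5.25 = 11.70·Km + 9.17, so (24.76 − 11.70)·Km = 9.17 − 5.25.
Km = 3.920/13.07 = 0.300 µM; then Vmax = 5.25(0.300+0.212)/0.212 = 12.7 μM/s.

12.7 μM/s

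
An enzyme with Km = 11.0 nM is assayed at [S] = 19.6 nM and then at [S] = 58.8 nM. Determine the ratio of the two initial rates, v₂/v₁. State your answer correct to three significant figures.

1.32

The fractional saturations are [S]/(Km+[S]) = 19.6/30.60 = 0.6405 and 58.8/69.80 = 0.8424.
v₂/v₁ is just their ratio: 0.8424/0.6405 = 1.32.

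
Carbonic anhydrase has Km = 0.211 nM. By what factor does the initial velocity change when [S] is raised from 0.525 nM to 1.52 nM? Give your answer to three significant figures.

The fractional saturations are [S]/(Km+[S]) = 0.525/0.7360 = 0.7133 and 1.52/1.731 = 0.8781.
v₂/v₁ is just their ratio: 0.8781/0.7133 = 1.23.

1.23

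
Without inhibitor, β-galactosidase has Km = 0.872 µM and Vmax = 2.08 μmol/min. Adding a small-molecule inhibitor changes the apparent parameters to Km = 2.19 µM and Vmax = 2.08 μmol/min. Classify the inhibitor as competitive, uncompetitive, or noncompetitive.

Km increases (0.872 → 2.19 µM) while Vmax is unchanged — the hallmark of competitive inhibition.

competitive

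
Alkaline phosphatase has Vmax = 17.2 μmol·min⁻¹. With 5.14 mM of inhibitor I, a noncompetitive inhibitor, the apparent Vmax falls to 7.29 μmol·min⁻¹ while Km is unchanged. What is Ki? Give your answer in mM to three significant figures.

3.78 mM

Noncompetitive: Vmax,app = Vmax/α with α = 1 + [I]/Ki.
α = Vmax/Vmax,app = 17.2/7.29 = 2.359.
Since α = 1 + [I]/Ki, [I]/Ki = 2.359 − 1 = 1.359 and Ki = 5.14/1.359 = 3.78 mM.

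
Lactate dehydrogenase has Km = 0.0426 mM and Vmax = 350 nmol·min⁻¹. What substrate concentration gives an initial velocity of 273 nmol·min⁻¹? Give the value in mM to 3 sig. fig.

Rearranging v = Vmax[S]/(Km+[S]) gives [S] = Km·v/(Vmax − v).
[S] = 0.0426 × 273 / (350 − 273) = 11.63/77.00 = 0.151 mM.

0.151 mM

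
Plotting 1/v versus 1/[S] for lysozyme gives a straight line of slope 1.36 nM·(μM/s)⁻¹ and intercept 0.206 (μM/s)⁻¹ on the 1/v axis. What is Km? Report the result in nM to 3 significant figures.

y-intercept = 1/Vmax ⇒ Vmax = 4.85 μM/s; slope = Km/Vmax ⇒ Km = slope × Vmax.
Km = 1.36 × 4.85 = 6.60 nM.

6.60 nM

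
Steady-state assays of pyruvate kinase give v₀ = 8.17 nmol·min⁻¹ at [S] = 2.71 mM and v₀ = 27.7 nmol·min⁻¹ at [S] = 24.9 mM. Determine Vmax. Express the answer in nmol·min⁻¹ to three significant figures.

39.1 nmol·min⁻¹

In reciprocal form, 1/v = (Km/Vmax)·(1/[S]) + 1/Vmax. The two points give (1/[S], 1/v) = (0.3690, 0.1224) and (0.04016, 0.03610).
Slope = (0.1224 − 0.03610)/(0.3690 − 0.04016) = 0.2624; intercept = 0.1224 − 0.2624×0.3690 = 0.02556.
Vmax = 1/intercept = 39.1 nmol·min⁻¹; Km = slope × Vmax = 0.2624 × 39.1 = 10.3 mM.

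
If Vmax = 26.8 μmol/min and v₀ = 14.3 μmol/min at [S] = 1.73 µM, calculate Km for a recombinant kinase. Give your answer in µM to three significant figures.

1.51 µM

v/Vmax = 14.3/26.8 = 0.5336 = [S]/(Km+[S]).
So Km + [S] = [S]/0.5336 = 3.242 µM, giving Km = 3.242 − 1.73 = 1.51 µM.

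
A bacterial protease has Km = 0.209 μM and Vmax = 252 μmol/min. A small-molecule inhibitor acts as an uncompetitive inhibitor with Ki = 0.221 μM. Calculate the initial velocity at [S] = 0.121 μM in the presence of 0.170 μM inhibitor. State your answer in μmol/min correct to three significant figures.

With α = 1 + [I]/Ki = 1 + 0.170/0.221 = 1.769, the uncompetitive rate law is v = (Vmax/α)·[S] / (Km/α + [S]).
v = (252/1.769)×0.121 / (0.209/1.769 + 0.121) = 17.23/0.2391 = 72.1 μmol/min.

72.1 μmol/min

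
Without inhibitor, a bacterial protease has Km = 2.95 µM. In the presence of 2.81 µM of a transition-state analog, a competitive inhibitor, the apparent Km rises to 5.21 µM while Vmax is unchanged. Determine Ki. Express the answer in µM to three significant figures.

3.67 µM

Competitive: Km,app = α·Km with α = 1 + [I]/Ki.
α = Km,app/Km = 5.21/2.95 = 1.766.
Since α = 1 + [I]/Ki, [I]/Ki = 1.766 − 1 = 0.7661 and Ki = 2.81/0.7661 = 3.67 µM.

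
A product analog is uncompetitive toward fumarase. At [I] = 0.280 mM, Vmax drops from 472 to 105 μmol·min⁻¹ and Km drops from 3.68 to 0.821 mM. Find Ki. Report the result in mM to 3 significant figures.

0.0801 mM

Uncompetitive: Vmax,app = Vmax/α (and Km,app = Km/α) with α = 1 + [I]/Ki.
α = Vmax/Vmax,app = 472/105 = 4.495.
Since α = 1 + [I]/Ki, [I]/Ki = 4.495 − 1 = 3.495 and Ki = 0.280/3.495 = 0.0801 mM.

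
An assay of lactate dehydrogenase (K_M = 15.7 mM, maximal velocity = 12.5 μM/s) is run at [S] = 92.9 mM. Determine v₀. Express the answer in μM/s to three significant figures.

v = Vmax·[S]/(Km + [S]) = 12.5 × 92.9 / (15.7 + 92.9)
  = 1161 / 108.6 = 10.7 μM/s.

10.7 μM/s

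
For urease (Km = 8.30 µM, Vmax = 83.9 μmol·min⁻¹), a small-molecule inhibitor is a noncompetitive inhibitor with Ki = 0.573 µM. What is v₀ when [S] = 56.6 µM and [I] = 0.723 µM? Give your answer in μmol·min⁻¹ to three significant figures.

With α = 1 + [I]/Ki = 1 + 0.723/0.573 = 2.262, the noncompetitive rate law is v = (Vmax/α)·[S] / (Km + [S]).
v = (83.9/2.262)×56.6 / (8.30 + 56.6) = 2100/64.90 = 32.4 μmol·min⁻¹.

32.4 μmol·min⁻¹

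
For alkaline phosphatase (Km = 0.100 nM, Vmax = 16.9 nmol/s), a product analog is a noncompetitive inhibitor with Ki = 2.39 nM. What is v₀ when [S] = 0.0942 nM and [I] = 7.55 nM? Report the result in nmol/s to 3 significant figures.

1.97 nmol/s

With α = 1 + [I]/Ki = 1 + 7.55/2.39 = 4.159, the noncompetitive rate law is v = (Vmax/α)·[S] / (Km + [S]).
v = (16.9/4.159)×0.0942 / (0.100 + 0.0942) = 0.3828/0.1942 = 1.97 nmol/s.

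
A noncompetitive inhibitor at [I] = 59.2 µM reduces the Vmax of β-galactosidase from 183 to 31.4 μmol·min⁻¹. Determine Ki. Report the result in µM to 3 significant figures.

12.3 µM

Noncompetitive: Vmax,app = Vmax/α with α = 1 + [I]/Ki.
α = Vmax/Vmax,app = 183/31.4 = 5.828.
Ki = [I]/(α − 1) = 59.2/4.828 = 12.3 µM.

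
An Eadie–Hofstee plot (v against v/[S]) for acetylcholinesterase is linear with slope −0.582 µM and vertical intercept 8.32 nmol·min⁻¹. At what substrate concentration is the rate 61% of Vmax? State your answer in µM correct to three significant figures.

The Eadie–Hofstee slope gives Km = 0.582 µM (slope = −Km).
v/Vmax = [S]/(Km+[S]) = 0.61 ⇒ [S] = Km·0.61/(1−0.61) = 0.582 × 1.564 = 0.910 µM.

0.910 µM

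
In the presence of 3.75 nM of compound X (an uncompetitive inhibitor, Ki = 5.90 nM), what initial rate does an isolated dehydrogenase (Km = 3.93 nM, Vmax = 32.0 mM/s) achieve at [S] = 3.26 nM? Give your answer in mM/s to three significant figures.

α = 1 + [I]/Ki = 1 + 3.75/5.90 = 1.636.
For an uncompetitive inhibitor, both parameters are divided by α, giving Vmax/α and Km/α: Km,app = 2.40 nM, Vmax,app = 19.6 mM/s.
v = Vmax,app·[S]/(Km,app + [S]) = 19.6 × 3.26/(2.40 + 3.26) = 11.3 mM/s.

11.3 mM/s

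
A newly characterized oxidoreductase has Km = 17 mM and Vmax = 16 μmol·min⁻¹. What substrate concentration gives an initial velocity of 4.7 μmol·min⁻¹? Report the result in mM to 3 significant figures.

7.07 mM

The required fractional saturation is v/Vmax = 4.7/16 = 0.2938.
Then [S]/(Km+[S]) = 0.2938 ⇒ [S] = 17 × 0.2938/(1 − 0.2938) = 7.07 mM.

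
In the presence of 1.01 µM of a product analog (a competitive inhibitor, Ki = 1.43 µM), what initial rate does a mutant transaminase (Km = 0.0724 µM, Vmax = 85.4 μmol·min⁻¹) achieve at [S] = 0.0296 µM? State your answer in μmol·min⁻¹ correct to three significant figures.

α = 1 + [I]/Ki = 1 + 1.01/1.43 = 1.706.
For a competitive inhibitor, Vmax is unchanged and the apparent Km becomes α·Km: Km,app = 0.124 µM, Vmax,app = 85.4 μmol·min⁻¹.
v = Vmax,app·[S]/(Km,app + [S]) = 85.4 × 0.0296/(0.124 + 0.0296) = 16.5 μmol·min⁻¹.

16.5 μmol·min⁻¹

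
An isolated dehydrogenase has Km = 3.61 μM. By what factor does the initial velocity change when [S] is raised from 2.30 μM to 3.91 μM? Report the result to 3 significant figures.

The fractional saturations are [S]/(Km+[S]) = 2.30/5.910 = 0.3892 and 3.91/7.520 = 0.5199.
v₂/v₁ is just their ratio: 0.5199/0.3892 = 1.34.

1.34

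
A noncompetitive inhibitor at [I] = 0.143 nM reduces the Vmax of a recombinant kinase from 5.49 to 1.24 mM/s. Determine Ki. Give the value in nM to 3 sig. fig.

0.0417 nM

Noncompetitive: Vmax,app = Vmax/α with α = 1 + [I]/Ki.
α = Vmax/Vmax,app = 5.49/1.24 = 4.427.
Since α = 1 + [I]/Ki, [I]/Ki = 4.427 − 1 = 3.427 and Ki = 0.143/3.427 = 0.0417 nM.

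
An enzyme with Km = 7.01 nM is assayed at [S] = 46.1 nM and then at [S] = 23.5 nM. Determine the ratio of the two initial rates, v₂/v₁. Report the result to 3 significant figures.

0.887

Since Vmax cancels, v₂/v₁ = [S]₂(Km+[S]₁) / [S]₁(Km+[S]₂).
= 23.5×(7.01+46.1) / (46.1×(7.01+23.5)) = 1248/1407 = 0.887.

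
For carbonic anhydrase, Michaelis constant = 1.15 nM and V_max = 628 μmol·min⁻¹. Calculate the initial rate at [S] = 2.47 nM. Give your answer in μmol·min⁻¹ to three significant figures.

v = Vmax·[S]/(Km + [S]) = 628 × 2.47 / (1.15 + 2.47)
  = 1551 / 3.620 = 428 μmol·min⁻¹.

428 μmol·min⁻¹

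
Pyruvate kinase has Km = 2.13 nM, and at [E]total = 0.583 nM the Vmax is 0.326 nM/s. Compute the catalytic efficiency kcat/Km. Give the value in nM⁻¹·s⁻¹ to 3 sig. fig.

kcat = Vmax/[E]total = 0.326/0.583 = 0.559 s⁻¹.
kcat/Km = 0.559/2.13 = 0.263 nM⁻¹·s⁻¹.

0.263 nM⁻¹·s⁻¹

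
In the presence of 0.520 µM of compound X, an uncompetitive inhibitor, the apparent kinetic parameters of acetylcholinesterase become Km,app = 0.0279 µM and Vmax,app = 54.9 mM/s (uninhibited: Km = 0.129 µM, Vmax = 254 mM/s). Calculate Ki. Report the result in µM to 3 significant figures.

Uncompetitive: Vmax,app = Vmax/α (and Km,app = Km/α) with α = 1 + [I]/Ki.
α = Vmax/Vmax,app = 254/54.9 = 4.627.
Ki = [I]/(α − 1) = 0.520/3.627 = 0.143 µM.

0.143 µM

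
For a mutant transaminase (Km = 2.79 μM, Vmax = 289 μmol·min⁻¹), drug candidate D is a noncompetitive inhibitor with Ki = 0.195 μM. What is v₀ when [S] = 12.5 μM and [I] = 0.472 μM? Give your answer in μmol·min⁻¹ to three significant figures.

With α = 1 + [I]/Ki = 1 + 0.472/0.195 = 3.421, the noncompetitive rate law is v = (Vmax/α)·[S] / (Km + [S]).
v = (289/3.421)×12.5 / (2.79 + 12.5) = 1056/15.29 = 69.1 μmol·min⁻¹.

69.1 μmol·min⁻¹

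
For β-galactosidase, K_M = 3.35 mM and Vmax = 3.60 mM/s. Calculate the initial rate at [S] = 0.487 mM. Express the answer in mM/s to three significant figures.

0.457 mM/s

[S]/(Km+[S]) = 0.487/3.837 = 0.1269, the fractional saturation.
v = 0.1269 × Vmax = 0.1269 × 3.60 = 0.457 mM/s.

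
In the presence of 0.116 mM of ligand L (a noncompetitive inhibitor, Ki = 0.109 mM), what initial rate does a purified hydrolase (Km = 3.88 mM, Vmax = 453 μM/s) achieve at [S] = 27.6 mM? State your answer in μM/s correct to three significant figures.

192 μM/s

α = 1 + [I]/Ki = 1 + 0.116/0.109 = 2.064.
For a noncompetitive inhibitor, Vmax is reduced to Vmax/α while Km is unchanged: Km,app = 3.88 mM, Vmax,app = 219 μM/s.
v = Vmax,app·[S]/(Km,app + [S]) = 219 × 27.6/(3.88 + 27.6) = 192 μM/s.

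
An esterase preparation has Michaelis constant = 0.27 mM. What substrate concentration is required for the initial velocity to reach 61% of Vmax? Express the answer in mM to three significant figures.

0.422 mM

v/Vmax = [S]/(Km+[S]) = 0.61, so [S] = Km·0.61/(1 − 0.61) = 0.27 × 1.564.
[S] = 0.422 mM.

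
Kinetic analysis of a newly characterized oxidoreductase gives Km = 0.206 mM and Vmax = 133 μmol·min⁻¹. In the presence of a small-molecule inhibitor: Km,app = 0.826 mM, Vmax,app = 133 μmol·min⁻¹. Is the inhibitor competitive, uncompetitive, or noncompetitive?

competitive

Km increases (0.206 → 0.826 mM) while Vmax is unchanged — the hallmark of competitive inhibition.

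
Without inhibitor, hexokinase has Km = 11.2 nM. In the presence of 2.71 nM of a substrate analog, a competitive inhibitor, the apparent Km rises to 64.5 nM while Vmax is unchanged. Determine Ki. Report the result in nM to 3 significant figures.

Competitive: Km,app = α·Km with α = 1 + [I]/Ki.
α = Km,app/Km = 64.5/11.2 = 5.759.
Since α = 1 + [I]/Ki, [I]/Ki = 5.759 − 1 = 4.759 and Ki = 2.71/4.759 = 0.569 nM.

0.569 nM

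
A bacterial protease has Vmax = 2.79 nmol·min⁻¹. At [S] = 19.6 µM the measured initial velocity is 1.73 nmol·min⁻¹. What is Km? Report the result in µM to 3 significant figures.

v/Vmax = 1.73/2.79 = 0.6201 = [S]/(Km+[S]).
So Km + [S] = [S]/0.6201 = 31.61 µM, giving Km = 31.61 − 19.6 = 12.0 µM.

12.0 µM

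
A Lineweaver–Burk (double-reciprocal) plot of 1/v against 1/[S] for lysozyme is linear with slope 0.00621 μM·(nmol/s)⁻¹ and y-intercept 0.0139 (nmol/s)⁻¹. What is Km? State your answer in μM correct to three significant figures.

y-intercept = 1/Vmax ⇒ Vmax = 71.9 nmol/s; slope = Km/Vmax ⇒ Km = slope × Vmax.
Km = 0.00621 × 71.9 = 0.447 μM.

0.447 μM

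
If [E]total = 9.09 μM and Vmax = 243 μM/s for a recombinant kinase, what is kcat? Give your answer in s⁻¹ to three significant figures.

26.7 s⁻¹

kcat = Vmax/[E]total = 243 μM/s / 9.09 μM = 26.7 s⁻¹.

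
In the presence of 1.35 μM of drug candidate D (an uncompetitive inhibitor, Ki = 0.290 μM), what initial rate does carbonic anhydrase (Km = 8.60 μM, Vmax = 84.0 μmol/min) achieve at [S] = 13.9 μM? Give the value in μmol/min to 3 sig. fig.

13.4 μmol/min

α = 1 + [I]/Ki = 1 + 1.35/0.290 = 5.655.
For an uncompetitive inhibitor, both parameters are divided by α, giving Vmax/α and Km/α: Km,app = 1.52 μM, Vmax,app = 14.9 μmol/min.
v = Vmax,app·[S]/(Km,app + [S]) = 14.9 × 13.9/(1.52 + 13.9) = 13.4 μmol/min.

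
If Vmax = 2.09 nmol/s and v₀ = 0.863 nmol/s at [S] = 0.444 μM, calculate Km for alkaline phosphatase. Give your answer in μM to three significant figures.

From v = Vmax[S]/(Km+[S]), Km = [S](Vmax − v)/v.
Km = 0.444 × (2.09 − 0.863) / 0.863 = 0.5448/0.863 = 0.631 μM.

0.631 μM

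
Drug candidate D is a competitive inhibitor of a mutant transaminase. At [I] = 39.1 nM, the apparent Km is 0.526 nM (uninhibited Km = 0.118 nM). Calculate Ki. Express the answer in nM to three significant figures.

Competitive: Km,app = α·Km with α = 1 + [I]/Ki.
α = Km,app/Km = 0.526/0.118 = 4.458.
Ki = [I]/(α − 1) = 39.1/3.458 = 11.3 nM.

11.3 nM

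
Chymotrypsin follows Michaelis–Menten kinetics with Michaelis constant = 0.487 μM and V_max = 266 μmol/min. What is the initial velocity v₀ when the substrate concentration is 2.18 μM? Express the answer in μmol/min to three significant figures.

217 μmol/min

[S]/(Km+[S]) = 2.18/2.667 = 0.8174, the fractional saturation.
v = 0.8174 × Vmax = 0.8174 × 266 = 217 μmol/min.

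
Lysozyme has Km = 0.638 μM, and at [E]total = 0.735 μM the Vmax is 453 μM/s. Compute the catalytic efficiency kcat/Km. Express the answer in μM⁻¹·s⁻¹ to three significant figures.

966 μM⁻¹·s⁻¹

kcat = Vmax/[E]total = 453/0.735 = 616 s⁻¹.
kcat/Km = 616/0.638 = 966 μM⁻¹·s⁻¹.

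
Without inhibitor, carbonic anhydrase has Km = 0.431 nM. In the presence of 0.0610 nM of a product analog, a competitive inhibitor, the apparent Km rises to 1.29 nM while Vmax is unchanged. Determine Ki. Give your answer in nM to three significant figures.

Competitive: Km,app = α·Km with α = 1 + [I]/Ki.
α = Km,app/Km = 1.29/0.431 = 2.993.
Ki = [I]/(α − 1) = 0.0610/1.993 = 0.0306 nM.

0.0306 nM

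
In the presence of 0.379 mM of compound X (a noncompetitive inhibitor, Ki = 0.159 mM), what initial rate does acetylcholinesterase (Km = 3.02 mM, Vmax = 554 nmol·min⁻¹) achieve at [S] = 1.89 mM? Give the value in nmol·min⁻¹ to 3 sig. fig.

63.0 nmol·min⁻¹

α = 1 + [I]/Ki = 1 + 0.379/0.159 = 3.384.
For a noncompetitive inhibitor, Vmax is reduced to Vmax/α while Km is unchanged: Km,app = 3.02 mM, Vmax,app = 164 nmol·min⁻¹.
v = Vmax,app·[S]/(Km,app + [S]) = 164 × 1.89/(3.02 + 1.89) = 63.0 nmol·min⁻¹.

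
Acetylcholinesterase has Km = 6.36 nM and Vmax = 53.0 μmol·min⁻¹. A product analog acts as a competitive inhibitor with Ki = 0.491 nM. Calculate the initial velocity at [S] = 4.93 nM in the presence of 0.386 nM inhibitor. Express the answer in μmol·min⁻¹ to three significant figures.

16.0 μmol·min⁻¹

α = 1 + [I]/Ki = 1 + 0.386/0.491 = 1.786.
For a competitive inhibitor, Vmax is unchanged and the apparent Km becomes α·Km: Km,app = 11.4 nM, Vmax,app = 53.0 μmol·min⁻¹.
v = Vmax,app·[S]/(Km,app + [S]) = 53.0 × 4.93/(11.4 + 4.93) = 16.0 μmol·min⁻¹.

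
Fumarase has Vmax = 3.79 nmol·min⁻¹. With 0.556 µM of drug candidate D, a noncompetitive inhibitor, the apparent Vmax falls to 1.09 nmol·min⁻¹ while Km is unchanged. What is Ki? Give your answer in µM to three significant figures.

0.224 µM

Noncompetitive: Vmax,app = Vmax/α with α = 1 + [I]/Ki.
α = Vmax/Vmax,app = 3.79/1.09 = 3.477.
Ki = [I]/(α − 1) = 0.556/2.477 = 0.224 µM.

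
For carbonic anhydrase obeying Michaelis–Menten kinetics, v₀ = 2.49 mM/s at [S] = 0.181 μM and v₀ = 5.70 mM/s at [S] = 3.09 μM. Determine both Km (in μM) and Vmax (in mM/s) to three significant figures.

From v = Vmax[S]/(Km+[S]), each point gives Vmax = v(Km+[S])/[S].
Equating: 2.49(Km+0.181)/0.181 = 5.70(Km+3.09)/3.09.
13.76·Km + 2.49 = 1.845·Km + 5.70, so (13.76 − 1.845)·Km = 5.70 − 2.49.
Km = 3.210/11.91 = 0.269 μM; then Vmax = 2.49(0.269+0.181)/0.181 = 6.20 mM/s.

Km = 0.269 μM; Vmax = 6.20 mM/s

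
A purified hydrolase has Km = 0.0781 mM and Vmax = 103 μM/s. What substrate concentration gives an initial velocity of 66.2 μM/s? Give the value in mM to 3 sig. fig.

0.140 mM

The required fractional saturation is v/Vmax = 66.2/103 = 0.6427.
Then [S]/(Km+[S]) = 0.6427 ⇒ [S] = 0.0781 × 0.6427/(1 − 0.6427) = 0.140 mM.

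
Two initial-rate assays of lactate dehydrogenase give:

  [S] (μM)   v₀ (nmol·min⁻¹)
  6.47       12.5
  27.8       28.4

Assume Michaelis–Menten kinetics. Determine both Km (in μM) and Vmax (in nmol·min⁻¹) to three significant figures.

From v = Vmax[S]/(Km+[S]), each point gives Vmax = v(Km+[S])/[S].
Equating: 12.5(Km+6.47)/6.47 = 28.4(Km+27.8)/27.8.
1.932·Km + 12.5 = 1.022·Km + 28.4, so (1.932 − 1.022)·Km = 28.4 − 12.5.
Km = 15.90/0.9104 = 17.5 μM; then Vmax = 12.5(17.5+6.47)/6.47 = 46.2 nmol·min⁻¹.

Km = 17.5 μM; Vmax = 46.2 nmol·min⁻¹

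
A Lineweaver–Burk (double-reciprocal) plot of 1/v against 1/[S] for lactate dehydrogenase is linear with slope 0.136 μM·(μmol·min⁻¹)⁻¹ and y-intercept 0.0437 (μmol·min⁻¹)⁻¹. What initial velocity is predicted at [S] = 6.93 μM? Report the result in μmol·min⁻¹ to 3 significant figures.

The y-intercept is 1/Vmax, so Vmax = 1/0.0437 = 22.9 μmol·min⁻¹.
The slope is Km/Vmax, so Km = 0.136 × 22.9 = 3.11 μM.
Then v = 22.9 × 6.93/(3.11 + 6.93) = 15.8 μmol·min⁻¹.

15.8 μmol·min⁻¹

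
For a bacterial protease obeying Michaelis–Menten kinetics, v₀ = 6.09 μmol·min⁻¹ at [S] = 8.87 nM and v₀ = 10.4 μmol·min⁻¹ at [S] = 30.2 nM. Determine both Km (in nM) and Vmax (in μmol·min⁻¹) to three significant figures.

In reciprocal form, 1/v = (Km/Vmax)·(1/[S]) + 1/Vmax. The two points give (1/[S], 1/v) = (0.1127, 0.1642) and (0.03311, 0.09615).
Slope = (0.1642 − 0.09615)/(0.1127 − 0.03311) = 0.8546; intercept = 0.1642 − 0.8546×0.1127 = 0.06786.
Vmax = 1/intercept = 14.7 μmol·min⁻¹; Km = slope × Vmax = 0.8546 × 14.7 = 12.6 nM.

Km = 12.6 nM; Vmax = 14.7 μmol·min⁻¹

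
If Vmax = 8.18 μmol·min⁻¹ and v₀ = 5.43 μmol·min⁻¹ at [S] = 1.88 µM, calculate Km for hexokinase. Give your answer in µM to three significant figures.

v/Vmax = 5.43/8.18 = 0.6638 = [S]/(Km+[S]).
So Km + [S] = [S]/0.6638 = 2.832 µM, giving Km = 2.832 − 1.88 = 0.952 µM.

0.952 µM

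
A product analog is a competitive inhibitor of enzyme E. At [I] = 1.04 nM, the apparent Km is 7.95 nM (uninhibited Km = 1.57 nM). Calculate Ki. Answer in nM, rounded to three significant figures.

Competitive: Km,app = α·Km with α = 1 + [I]/Ki.
α = Km,app/Km = 7.95/1.57 = 5.064.
Ki = [I]/(α − 1) = 1.04/4.064 = 0.256 nM.

0.256 nM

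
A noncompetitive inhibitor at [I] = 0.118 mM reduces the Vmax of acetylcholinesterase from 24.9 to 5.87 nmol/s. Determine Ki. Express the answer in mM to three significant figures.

0.0364 mM

Noncompetitive: Vmax,app = Vmax/α with α = 1 + [I]/Ki.
α = Vmax/Vmax,app = 24.9/5.87 = 4.242.
Ki = [I]/(α − 1) = 0.118/3.242 = 0.0364 mM.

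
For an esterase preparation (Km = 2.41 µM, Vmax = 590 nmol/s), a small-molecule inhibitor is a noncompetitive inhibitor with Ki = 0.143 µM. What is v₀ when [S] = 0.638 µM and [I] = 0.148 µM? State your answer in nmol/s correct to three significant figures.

60.7 nmol/s

α = 1 + [I]/Ki = 1 + 0.148/0.143 = 2.035.
For a noncompetitive inhibitor, Vmax is reduced to Vmax/α while Km is unchanged: Km,app = 2.41 µM, Vmax,app = 290 nmol/s.
v = Vmax,app·[S]/(Km,app + [S]) = 290 × 0.638/(2.41 + 0.638) = 60.7 nmol/s.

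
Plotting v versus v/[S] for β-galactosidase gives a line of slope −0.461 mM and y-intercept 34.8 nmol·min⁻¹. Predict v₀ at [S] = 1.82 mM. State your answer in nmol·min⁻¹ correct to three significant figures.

In the Eadie–Hofstee form v = Vmax − Km·(v/[S]), the slope is −Km and the intercept is Vmax, so Km = 0.461 mM and Vmax = 34.8 nmol·min⁻¹.
v = 34.8 × 1.82/(0.461 + 1.82) = 27.8 nmol·min⁻¹.

27.8 nmol·min⁻¹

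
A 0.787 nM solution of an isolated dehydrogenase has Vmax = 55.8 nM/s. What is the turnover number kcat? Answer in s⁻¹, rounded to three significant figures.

70.9 s⁻¹

kcat = Vmax/[E]total = 55.8 nM/s / 0.787 nM = 70.9 s⁻¹.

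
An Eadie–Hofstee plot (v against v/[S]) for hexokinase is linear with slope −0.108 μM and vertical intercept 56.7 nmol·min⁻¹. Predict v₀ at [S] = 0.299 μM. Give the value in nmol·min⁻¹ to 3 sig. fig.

In the Eadie–Hofstee form v = Vmax − Km·(v/[S]), the slope is −Km and the intercept is Vmax, so Km = 0.108 μM and Vmax = 56.7 nmol·min⁻¹.
v = 56.7 × 0.299/(0.108 + 0.299) = 41.7 nmol·min⁻¹.

41.7 nmol·min⁻¹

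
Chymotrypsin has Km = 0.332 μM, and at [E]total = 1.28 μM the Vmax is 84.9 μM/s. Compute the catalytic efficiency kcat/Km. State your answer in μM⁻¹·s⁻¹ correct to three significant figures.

200 μM⁻¹·s⁻¹

kcat = Vmax/[E]total = 84.9/1.28 = 66.3 s⁻¹.
kcat/Km = 66.3/0.332 = 200 μM⁻¹·s⁻¹.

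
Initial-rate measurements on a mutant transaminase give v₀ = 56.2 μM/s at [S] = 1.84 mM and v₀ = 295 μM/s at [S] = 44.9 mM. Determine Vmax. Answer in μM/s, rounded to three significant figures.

In reciprocal form, 1/v = (Km/Vmax)·(1/[S]) + 1/Vmax. The two points give (1/[S], 1/v) = (0.5435, 0.01779) and (0.02227, 0.003390).
Slope = (0.01779 − 0.003390)/(0.5435 − 0.02227) = 0.02764; intercept = 0.01779 − 0.02764×0.5435 = 0.002774.
Vmax = 1/intercept = 360 μM/s; Km = slope × Vmax = 0.02764 × 360 = 9.96 mM.

360 μM/s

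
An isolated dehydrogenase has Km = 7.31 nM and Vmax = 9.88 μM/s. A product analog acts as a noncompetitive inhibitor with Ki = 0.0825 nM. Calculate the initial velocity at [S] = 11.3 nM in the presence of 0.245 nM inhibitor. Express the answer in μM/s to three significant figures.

α = 1 + [I]/Ki = 1 + 0.245/0.0825 = 3.970.
For a noncompetitive inhibitor, Vmax is reduced to Vmax/α while Km is unchanged: Km,app = 7.31 nM, Vmax,app = 2.49 μM/s.
v = Vmax,app·[S]/(Km,app + [S]) = 2.49 × 11.3/(7.31 + 11.3) = 1.51 μM/s.

1.51 μM/s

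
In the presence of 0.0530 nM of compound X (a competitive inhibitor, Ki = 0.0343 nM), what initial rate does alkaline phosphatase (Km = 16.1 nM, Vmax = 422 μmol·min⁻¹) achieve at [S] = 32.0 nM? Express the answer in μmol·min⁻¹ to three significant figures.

185 μmol·min⁻¹

With α = 1 + [I]/Ki = 1 + 0.0530/0.0343 = 2.545, the competitive rate law is v = Vmax[S] / (αKm + [S]).
v = 422×32.0 / (2.545×16.1 + 32.0) = 13500/72.98 = 185 μmol·min⁻¹.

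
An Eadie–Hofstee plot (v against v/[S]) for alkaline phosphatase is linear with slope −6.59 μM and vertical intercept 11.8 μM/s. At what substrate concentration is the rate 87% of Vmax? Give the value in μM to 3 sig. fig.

44.1 μM

The Eadie–Hofstee slope gives Km = 6.59 μM (slope = −Km).
v/Vmax = [S]/(Km+[S]) = 0.87 ⇒ [S] = Km·0.87/(1−0.87) = 6.59 × 6.692 = 44.1 μM.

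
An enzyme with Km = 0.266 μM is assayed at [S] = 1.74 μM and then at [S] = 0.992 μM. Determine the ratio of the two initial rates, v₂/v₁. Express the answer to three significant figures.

The fractional saturations are [S]/(Km+[S]) = 1.74/2.006 = 0.8674 and 0.992/1.258 = 0.7886.
v₂/v₁ is just their ratio: 0.7886/0.8674 = 0.909.

0.909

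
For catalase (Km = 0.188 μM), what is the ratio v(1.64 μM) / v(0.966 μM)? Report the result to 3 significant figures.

1.07

Since Vmax cancels, v₂/v₁ = [S]₂(Km+[S]₁) / [S]₁(Km+[S]₂).
= 1.64×(0.188+0.966) / (0.966×(0.188+1.64)) = 1.893/1.766 = 1.07.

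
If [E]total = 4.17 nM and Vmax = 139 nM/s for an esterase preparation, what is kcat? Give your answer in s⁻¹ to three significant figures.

kcat = Vmax/[E]total = 139 nM/s / 4.17 nM = 33.3 s⁻¹.

33.3 s⁻¹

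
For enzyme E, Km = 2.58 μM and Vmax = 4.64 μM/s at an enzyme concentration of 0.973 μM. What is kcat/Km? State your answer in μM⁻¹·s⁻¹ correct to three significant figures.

kcat = Vmax/[E]total = 4.64/0.973 = 4.77 s⁻¹.
kcat/Km = 4.77/2.58 = 1.85 μM⁻¹·s⁻¹.

1.85 μM⁻¹·s⁻¹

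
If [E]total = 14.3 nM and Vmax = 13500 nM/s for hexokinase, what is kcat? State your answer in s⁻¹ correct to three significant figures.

944 s⁻¹

kcat = Vmax/[E]total = 13500 nM/s / 14.3 nM = 944 s⁻¹.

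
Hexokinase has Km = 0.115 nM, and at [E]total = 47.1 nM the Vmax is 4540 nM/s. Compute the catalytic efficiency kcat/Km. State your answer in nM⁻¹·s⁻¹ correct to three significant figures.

838 nM⁻¹·s⁻¹

kcat = Vmax/[E]total = 4540/47.1 = 96.4 s⁻¹.
kcat/Km = 96.4/0.115 = 838 nM⁻¹·s⁻¹.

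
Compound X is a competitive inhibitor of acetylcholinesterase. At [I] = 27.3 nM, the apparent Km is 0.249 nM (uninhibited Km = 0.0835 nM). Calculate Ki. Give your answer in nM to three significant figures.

Competitive: Km,app = α·Km with α = 1 + [I]/Ki.
α = Km,app/Km = 0.249/0.0835 = 2.982.
Since α = 1 + [I]/Ki, [I]/Ki = 2.982 − 1 = 1.982 and Ki = 27.3/1.982 = 13.8 nM.

13.8 nM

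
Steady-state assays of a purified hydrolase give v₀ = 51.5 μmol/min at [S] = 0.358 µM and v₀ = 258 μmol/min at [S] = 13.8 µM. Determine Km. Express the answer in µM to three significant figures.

From v = Vmax[S]/(Km+[S]), each point gives Vmax = v(Km+[S])/[S].
Equating: 51.5(Km+0.358)/0.358 = 258(Km+13.8)/13.8.
143.9·Km + 51.5 = 18.70·Km + 258, so (143.9 − 18.70)·Km = 258 − 51.5.
Km = 206.5/125.2 = 1.65 µM; then Vmax = 51.5(1.65+0.358)/0.358 = 289 μmol/min.

1.65 µM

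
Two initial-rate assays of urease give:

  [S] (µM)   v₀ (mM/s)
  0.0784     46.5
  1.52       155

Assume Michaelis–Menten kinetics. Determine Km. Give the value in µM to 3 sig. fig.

0.221 µM

In reciprocal form, 1/v = (Km/Vmax)·(1/[S]) + 1/Vmax. The two points give (1/[S], 1/v) = (12.76, 0.02151) and (0.6579, 0.006452).
Slope = (0.02151 − 0.006452)/(12.76 − 0.6579) = 0.001244; intercept = 0.02151 − 0.001244×12.76 = 0.005633.
Vmax = 1/intercept = 178 mM/s; Km = slope × Vmax = 0.001244 × 178 = 0.221 µM.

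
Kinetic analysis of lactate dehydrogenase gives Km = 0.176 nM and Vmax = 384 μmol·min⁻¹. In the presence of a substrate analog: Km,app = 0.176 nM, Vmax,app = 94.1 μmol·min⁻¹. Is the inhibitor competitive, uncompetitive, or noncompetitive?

noncompetitive

Vmax decreases (384 → 94.1 μmol·min⁻¹) while Km is unchanged — pure noncompetitive inhibition.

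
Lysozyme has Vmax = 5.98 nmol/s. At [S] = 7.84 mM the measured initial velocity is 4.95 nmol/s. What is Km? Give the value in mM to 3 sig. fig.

From v = Vmax[S]/(Km+[S]), Km = [S](Vmax − v)/v.
Km = 7.84 × (5.98 − 4.95) / 4.95 = 8.075/4.95 = 1.63 mM.

1.63 mM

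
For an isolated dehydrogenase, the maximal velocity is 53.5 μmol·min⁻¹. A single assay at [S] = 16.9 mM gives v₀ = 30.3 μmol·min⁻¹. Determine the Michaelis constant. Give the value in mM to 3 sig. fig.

From v = Vmax[S]/(Km+[S]), Km = [S](Vmax − v)/v.
Km = 16.9 × (53.5 − 30.3) / 30.3 = 392.1/30.3 = 12.9 mM.

12.9 mM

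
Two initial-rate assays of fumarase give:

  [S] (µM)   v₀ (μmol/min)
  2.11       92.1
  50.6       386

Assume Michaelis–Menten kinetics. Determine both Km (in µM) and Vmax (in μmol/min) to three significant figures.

In reciprocal form, 1/v = (Km/Vmax)·(1/[S]) + 1/Vmax. The two points give (1/[S], 1/v) = (0.4739, 0.01086) and (0.01976, 0.002591).
Slope = (0.01086 − 0.002591)/(0.4739 − 0.01976) = 0.01820; intercept = 0.01086 − 0.01820×0.4739 = 0.002231.
Vmax = 1/intercept = 448 μmol/min; Km = slope × Vmax = 0.01820 × 448 = 8.16 µM.

Km = 8.16 µM; Vmax = 448 μmol/min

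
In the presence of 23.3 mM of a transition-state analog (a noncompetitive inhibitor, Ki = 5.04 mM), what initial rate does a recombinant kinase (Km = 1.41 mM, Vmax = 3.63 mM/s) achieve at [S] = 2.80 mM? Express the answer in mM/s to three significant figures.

α = 1 + [I]/Ki = 1 + 23.3/5.04 = 5.623.
For a noncompetitive inhibitor, Vmax is reduced to Vmax/α while Km is unchanged: Km,app = 1.41 mM, Vmax,app = 0.646 mM/s.
v = Vmax,app·[S]/(Km,app + [S]) = 0.646 × 2.80/(1.41 + 2.80) = 0.429 mM/s.

0.429 mM/s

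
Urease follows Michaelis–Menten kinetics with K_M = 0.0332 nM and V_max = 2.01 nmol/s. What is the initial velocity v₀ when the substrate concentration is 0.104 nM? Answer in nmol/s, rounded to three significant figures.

1.52 nmol/s

[S]/(Km+[S]) = 0.104/0.1372 = 0.7580, the fractional saturation.
v = 0.7580 × Vmax = 0.7580 × 2.01 = 1.52 nmol/s.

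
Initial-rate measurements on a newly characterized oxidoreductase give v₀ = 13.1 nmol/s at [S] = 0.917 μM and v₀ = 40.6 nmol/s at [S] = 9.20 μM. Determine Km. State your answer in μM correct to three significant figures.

From v = Vmax[S]/(Km+[S]), each point gives Vmax = v(Km+[S])/[S].
Equating: 13.1(Km+0.917)/0.917 = 40.6(Km+9.20)/9.20.
14.29·Km + 13.1 = 4.413·Km + 40.6, so (14.29 − 4.413)·Km = 40.6 − 13.1.
Km = 27.50/9.873 = 2.79 μM; then Vmax = 13.1(2.79+0.917)/0.917 = 52.9 nmol/s.

2.79 μM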